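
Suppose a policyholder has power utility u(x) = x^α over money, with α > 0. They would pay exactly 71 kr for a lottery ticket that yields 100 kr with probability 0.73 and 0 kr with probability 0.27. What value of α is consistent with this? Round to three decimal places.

Since u(0) = 0, the lottery's EU is 0.73·100^α.
Equating: 71^α = 0.73·100^α, i.e. 0.7100^α = 0.73.
α = ln(0.73) / ln(71/100) = -0.314711/-0.342490 ≈ 0.919.

α ≈ 0.919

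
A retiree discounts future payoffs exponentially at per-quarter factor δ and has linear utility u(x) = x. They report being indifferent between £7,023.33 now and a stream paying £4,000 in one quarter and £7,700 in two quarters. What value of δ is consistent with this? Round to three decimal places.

The stream is worth 4000δ + 7700δ² today, so 4000δ + 7700δ² = 7023.33.
That is, 7700δ² + 4000δ − 7023.33 = 0, a quadratic in δ.
The positive root is δ = [−4000 + √(4000² + 4·7700·7023.33)] / (2·7700) = (−4000 + 15242.000)/15400 ≈ 0.730.

δ ≈ 0.730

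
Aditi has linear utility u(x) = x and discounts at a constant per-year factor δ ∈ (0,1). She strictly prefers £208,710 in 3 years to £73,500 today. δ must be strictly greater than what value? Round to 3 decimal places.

δ > 0.706

The preference means 73500 < δ^3·208710.
Hence δ^3 > 73500/208710 = 0.35216, and x ↦ x^(1/3) is increasing on (0,∞).
δ > (73500/208710)^(1/3) ≈ 0.706.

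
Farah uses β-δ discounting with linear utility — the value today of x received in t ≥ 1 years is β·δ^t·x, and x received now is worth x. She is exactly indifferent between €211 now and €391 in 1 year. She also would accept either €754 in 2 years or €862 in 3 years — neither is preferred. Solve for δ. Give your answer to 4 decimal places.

From the later pair, β·δ^2·754 = β·δ^3·862; dividing through, δ = 754/862 = 0.87471.

δ ≈ 0.8747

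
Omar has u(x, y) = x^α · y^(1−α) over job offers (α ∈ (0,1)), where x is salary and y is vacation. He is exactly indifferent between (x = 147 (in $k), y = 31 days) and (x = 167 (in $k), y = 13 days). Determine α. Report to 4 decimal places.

The Cobb–Douglas utilities coincide, so 147^α·31^(1−α) = 167^α·13^(1−α).
Rearrange to (147/167)^α = (13/31)^(1−α) and take logs: α·-0.1275612 = (1−α)·-0.8690378.
Thus α·(-0.9965990) = -0.8690378, so α = -0.8690378/-0.9965990 ≈ 0.8720.

α ≈ 0.8720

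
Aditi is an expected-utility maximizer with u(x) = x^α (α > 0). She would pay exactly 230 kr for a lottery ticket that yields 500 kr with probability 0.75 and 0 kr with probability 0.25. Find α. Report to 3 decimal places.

The lottery's expected utility is 0.75·u(500) + 0.25·u(0) = 0.75·500^α (since u(0) = 0 for α > 0).
Indifference: 230^α = 0.75·500^α, so (230/500)^α = 0.75.
Take logs: α = ln 0.75 / ln(230/500) ≈ 0.37047.

α ≈ 0.370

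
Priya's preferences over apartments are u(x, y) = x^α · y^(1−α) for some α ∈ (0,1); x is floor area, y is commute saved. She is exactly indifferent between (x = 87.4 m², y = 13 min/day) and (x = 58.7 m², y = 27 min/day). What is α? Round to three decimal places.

Indifference: 87.4^α · 13^(1−α) = 58.7^α · 27^(1−α).
(87.4/58.7)^α = (27/13)^(1−α); take logs: α·ln(87.4/58.7) = (1−α)·ln(27/13), i.e. α·0.398056 = (1−α)·0.730888.
Thus α·(1.128944) = 0.730888, so α = 0.730888/1.128944 ≈ 0.647.

α ≈ 0.647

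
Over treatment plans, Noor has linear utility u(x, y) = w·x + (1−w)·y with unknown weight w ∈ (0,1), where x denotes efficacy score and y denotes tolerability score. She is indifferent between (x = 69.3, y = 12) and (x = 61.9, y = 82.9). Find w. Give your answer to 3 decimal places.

Equating utilities: w·69.3 + (1−w)·12 = w·61.9 + (1−w)·82.9.
w·(69.3−61.9) = (1−w)·(82.9−12), i.e. w·7.4 = (1−w)·70.9.
The marginal rate of substitution is 70.9/7.4, so w = 70.9/(7.4+70.9) = 0.905.

w = 0.905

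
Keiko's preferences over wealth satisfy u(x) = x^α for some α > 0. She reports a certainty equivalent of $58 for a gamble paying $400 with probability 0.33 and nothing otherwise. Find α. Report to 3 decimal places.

EU(lottery) = 0.33·400^α + 0.67·0 = 0.33·400^α.
Indifference: 58^α = 0.33·400^α, so (58/400)^α = 0.33.
α = ln(0.33) / ln(58/400) = -1.108663/-1.931022 ≈ 0.574.

α ≈ 0.574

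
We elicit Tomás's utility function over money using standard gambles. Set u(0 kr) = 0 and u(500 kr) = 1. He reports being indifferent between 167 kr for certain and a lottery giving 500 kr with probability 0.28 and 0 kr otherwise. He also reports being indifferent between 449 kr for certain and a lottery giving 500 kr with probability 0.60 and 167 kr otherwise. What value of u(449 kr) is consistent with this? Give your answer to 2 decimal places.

From the first indifference, u(167 kr) = 0.28·u(500 kr) + 0.72·u(0 kr) = 0.28·1 + 0.72·0 = 0.28.
Then u(449 kr) = 0.60·u(500 kr) + 0.40·u(167 kr) = 0.60·1.00 + 0.40·0.28 = 0.7120.

0.71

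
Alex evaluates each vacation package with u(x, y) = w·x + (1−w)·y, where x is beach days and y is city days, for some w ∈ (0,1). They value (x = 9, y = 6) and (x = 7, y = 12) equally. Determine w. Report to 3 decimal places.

w = 0.750

u(9,6) = u(7,12) means w·9 + (1−w)·6 = w·7 + (1−w)·12.
Collecting terms: w·2 = (1−w)·6.
So w/(1−w) = 6/2 = 3.0000, giving w = 6/(2+6) = 0.750.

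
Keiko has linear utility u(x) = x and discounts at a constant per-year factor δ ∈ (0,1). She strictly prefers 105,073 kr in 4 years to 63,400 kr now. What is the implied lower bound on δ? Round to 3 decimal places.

The preference means 63400 < δ^4·105073.
Hence δ^4 > 63400/105073 = 0.60339, and x ↦ x^(1/4) is increasing on (0,∞).
δ > 0.60339^(1/4) = 0.881.

δ > 0.881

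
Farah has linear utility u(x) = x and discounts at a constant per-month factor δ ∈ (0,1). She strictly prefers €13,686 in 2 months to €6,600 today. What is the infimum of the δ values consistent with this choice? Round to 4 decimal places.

The preference means 6600 < δ^2·13686.
Hence δ^2 > 6600/13686 = 0.48224, and x ↦ x^(1/2) is increasing on (0,∞).
δ > 0.48224^(1/2) = 0.6944.

δ > 0.6944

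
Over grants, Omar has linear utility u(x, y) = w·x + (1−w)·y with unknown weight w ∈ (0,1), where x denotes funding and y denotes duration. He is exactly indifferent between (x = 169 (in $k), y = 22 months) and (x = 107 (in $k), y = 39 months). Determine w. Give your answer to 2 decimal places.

w = 0.22

Indifference: w·169 + (1−w)·22 = w·107 + (1−w)·39.
Collecting terms: w·62 = (1−w)·17.
The marginal rate of substitution is 17/62, so w = 17/(62+17) = 0.22.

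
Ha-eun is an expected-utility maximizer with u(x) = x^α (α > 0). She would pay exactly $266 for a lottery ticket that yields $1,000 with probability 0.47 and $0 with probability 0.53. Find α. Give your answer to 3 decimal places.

The lottery's expected utility is 0.47·u(1000) + 0.53·u(0) = 0.47·1000^α (since u(0) = 0 for α > 0).
Indifference: 266^α = 0.47·1000^α, so (266/1000)^α = 0.47.
α = ln(0.47) / ln(266/1000) = -0.755023/-1.324259 ≈ 0.570.

α ≈ 0.570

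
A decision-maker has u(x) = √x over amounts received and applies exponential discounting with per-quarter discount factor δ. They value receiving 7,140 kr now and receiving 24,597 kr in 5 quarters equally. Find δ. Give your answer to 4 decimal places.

Equating discounted utilities: u(7140) = δ^5·u(24597) ⇒ δ^5 = u(7140)/u(24597).
With u(x) = √x: δ^5 = √7140/√24597 = √(7140/24597) = 0.53878.
So δ = 0.53878^(1/5) ≈ 0.8837.

δ ≈ 0.8837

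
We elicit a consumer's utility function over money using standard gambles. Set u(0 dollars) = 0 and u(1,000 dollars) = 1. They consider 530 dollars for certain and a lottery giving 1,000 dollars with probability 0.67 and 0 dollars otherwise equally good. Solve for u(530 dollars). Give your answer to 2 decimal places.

The indifference gives u(530 dollars) = 0.67·u(1,000 dollars) + 0.33·u(0 dollars) = 0.67·1 + 0.33·0 = 0.67.

0.67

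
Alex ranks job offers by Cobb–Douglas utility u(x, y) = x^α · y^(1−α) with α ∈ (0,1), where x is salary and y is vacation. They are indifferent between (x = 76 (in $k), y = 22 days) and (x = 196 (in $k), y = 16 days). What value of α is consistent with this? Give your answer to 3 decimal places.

Set the two utilities equal: 76^α·22^(1−α) = 196^α·16^(1−α).
(76/196)^α = (16/22)^(1−α); take logs: α·ln(76/196) = (1−α)·ln(16/22), i.e. α·-0.947381 = (1−α)·-0.318454.
So α/(1−α) = (-0.318454)/(-0.947381) = 0.336141, and α = 0.336141/1.336141 ≈ 0.252.

α ≈ 0.252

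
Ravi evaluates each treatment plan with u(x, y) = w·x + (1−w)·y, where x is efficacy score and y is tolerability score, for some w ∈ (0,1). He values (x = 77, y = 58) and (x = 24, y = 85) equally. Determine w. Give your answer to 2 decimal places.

Equating utilities: w·77 + (1−w)·58 = w·24 + (1−w)·85.
w·(77−24) = (1−w)·(85−58), i.e. w·53 = (1−w)·27.
The marginal rate of substitution is 27/53, so w = 27/(53+27) = 0.34.

w = 0.34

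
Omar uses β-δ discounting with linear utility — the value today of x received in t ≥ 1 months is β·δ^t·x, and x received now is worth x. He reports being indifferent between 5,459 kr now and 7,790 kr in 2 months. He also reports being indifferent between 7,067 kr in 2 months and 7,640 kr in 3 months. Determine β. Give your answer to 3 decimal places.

Both payoffs in the second observation are in the future, so β drops out: δ^2·7067 = δ^3·7640 ⇒ δ = 7067/7640 = 0.92500.
Now use the now-vs-future pair: 5459 = β·δ^2·7790 gives β = 5459/(0.85563·7790) ≈ 0.819.

β ≈ 0.819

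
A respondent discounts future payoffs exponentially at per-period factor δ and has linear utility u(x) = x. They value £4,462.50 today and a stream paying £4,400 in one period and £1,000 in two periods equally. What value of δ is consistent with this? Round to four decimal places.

Present value of the stream is 4400·δ + 1000·δ². Indifference gives 4400δ + 1000δ² = 4462.50.
So 1000δ² + 4400δ − 4462.50 = 0.
The positive root is δ = [−4400 + √(4400² + 4·1000·4462.50)] / (2·1000) = (−4400 + 6100.000)/2000 ≈ 0.8500.

δ ≈ 0.8500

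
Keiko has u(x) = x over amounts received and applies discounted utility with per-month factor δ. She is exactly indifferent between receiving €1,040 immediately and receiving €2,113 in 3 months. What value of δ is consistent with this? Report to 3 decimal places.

δ ≈ 0.790

The payoff in 3 months is discounted by δ^3, so u(1040) = δ^3·u(2113) and δ^3 = u(1040)/u(2113).
With u(x) = x: δ^3 = 1040/2113 = 0.49219.
So δ = 0.49219^(1/3) ≈ 0.790.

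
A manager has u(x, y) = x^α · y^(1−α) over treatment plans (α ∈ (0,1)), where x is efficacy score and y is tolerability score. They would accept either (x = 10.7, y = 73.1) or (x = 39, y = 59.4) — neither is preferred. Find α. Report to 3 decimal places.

Set the two utilities equal: 10.7^α·73.1^(1−α) = 39^α·59.4^(1−α).
(10.7/39)^α = (59.4/73.1)^(1−α); take logs: α·ln(10.7/39) = (1−α)·ln(59.4/73.1), i.e. α·-1.293318 = (1−α)·-0.207534.
So α/(1−α) = (-0.207534)/(-1.293318) = 0.160466, and α = 0.160466/1.160466 ≈ 0.138.

α ≈ 0.138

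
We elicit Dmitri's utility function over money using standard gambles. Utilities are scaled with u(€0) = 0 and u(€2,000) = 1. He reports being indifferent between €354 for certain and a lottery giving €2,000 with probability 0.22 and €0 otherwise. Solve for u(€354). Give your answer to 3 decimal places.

0.220

The indifference gives u(€354) = 0.22·u(€2,000) + 0.78·u(€0) = 0.22·1 + 0.78·0 = 0.22.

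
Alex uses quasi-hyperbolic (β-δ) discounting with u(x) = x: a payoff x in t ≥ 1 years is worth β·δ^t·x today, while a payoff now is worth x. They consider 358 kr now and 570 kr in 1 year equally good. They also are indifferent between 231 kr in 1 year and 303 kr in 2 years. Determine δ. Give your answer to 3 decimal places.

Both payoffs in the second observation are in the future, so β drops out: δ^1·231 = δ^2·303 ⇒ δ = 231/303 = 0.76238.

δ ≈ 0.762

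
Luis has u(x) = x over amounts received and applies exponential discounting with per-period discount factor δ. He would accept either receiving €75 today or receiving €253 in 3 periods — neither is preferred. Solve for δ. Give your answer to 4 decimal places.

Equating discounted utilities: u(75) = δ^3·u(253) ⇒ δ^3 = u(75)/u(253).
With u(x) = x: δ^3 = 75/253 = 0.29644.
Hence δ = (0.29644)^(1/3) = 0.666776.

δ ≈ 0.6668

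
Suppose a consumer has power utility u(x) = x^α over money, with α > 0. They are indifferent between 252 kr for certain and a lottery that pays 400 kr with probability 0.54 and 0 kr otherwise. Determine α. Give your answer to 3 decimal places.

The lottery's expected utility is 0.54·u(400) + 0.46·u(0) = 0.54·400^α (since u(0) = 0 for α > 0).
Setting u(252) equal to that: 252^α = 0.54·400^α ⇒ (252/400)^α = 0.54.
α = ln(0.54) / ln(252/400) = -0.616186/-0.462035 ≈ 1.334.

α ≈ 1.334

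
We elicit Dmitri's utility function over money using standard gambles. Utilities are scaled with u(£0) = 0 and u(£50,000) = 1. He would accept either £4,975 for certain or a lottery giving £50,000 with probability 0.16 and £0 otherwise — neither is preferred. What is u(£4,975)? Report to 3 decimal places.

u(£4,975) equals the lottery's expected utility: 0.16·1 + 0.84·0 = 0.16.

0.160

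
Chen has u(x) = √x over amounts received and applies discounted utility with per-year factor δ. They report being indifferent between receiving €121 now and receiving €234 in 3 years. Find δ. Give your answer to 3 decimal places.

Equating discounted utilities: u(121) = δ^3·u(234) ⇒ δ^3 = u(121)/u(234).
With u(x) = √x: δ^3 = √121/√234 = √(121/234) = 0.71909.
Hence δ = (0.71909)^(1/3) = 0.89590.

δ ≈ 0.896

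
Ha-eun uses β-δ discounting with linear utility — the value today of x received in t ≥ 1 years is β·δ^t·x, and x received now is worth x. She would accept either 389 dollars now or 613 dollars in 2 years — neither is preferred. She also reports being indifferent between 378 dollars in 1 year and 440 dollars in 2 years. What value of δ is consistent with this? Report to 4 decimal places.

δ ≈ 0.8591

From the later pair, β·δ^1·378 = β·δ^2·440; dividing through, δ = 378/440 = 0.85909.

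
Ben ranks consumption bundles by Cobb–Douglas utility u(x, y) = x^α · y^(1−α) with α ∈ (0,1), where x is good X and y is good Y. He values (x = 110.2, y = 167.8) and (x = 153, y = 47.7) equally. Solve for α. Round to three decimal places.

α ≈ 0.793

Set the two utilities equal: 110.2^α·167.8^(1−α) = 153^α·47.7^(1−α).
Taking logs: α·ln 110.2 + (1−α)·ln 167.8 = α·ln 153 + (1−α)·ln 47.7, i.e. α·-0.328141 = (1−α)·-1.257841.
Thus α·(-1.585982) = -1.257841, so α = -1.257841/-1.585982 ≈ 0.793.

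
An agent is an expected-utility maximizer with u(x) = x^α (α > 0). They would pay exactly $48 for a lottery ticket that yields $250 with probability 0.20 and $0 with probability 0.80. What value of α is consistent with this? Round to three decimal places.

α ≈ 0.975

EU(lottery) = 0.20·250^α + 0.80·0 = 0.20·250^α.
Indifference: 48^α = 0.20·250^α, so (48/250)^α = 0.20.
α = ln(0.20) / ln(48/250) = -1.609438/-1.650260 ≈ 0.975.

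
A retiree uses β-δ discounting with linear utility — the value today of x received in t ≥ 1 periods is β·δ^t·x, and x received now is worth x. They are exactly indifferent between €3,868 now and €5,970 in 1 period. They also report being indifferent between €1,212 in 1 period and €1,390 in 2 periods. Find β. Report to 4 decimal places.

β ≈ 0.7431

Both payoffs in the second observation are in the future, so β drops out: δ^1·1212 = δ^2·1390 ⇒ δ = 1212/1390 = 0.87194.
Substituting δ into 3868 = β·δ·5970: β = 3868/(5205.496) ≈ 0.7431.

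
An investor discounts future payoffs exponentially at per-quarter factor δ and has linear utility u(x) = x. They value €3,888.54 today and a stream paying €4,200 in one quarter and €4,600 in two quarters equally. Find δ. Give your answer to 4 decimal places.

Present value of the stream is 4200·δ + 4600·δ². Indifference gives 4200δ + 4600δ² = 3888.54.
So 4600δ² + 4200δ − 3888.54 = 0.
The positive root is δ = [−4200 + √(4200² + 4·4600·3888.54)] / (2·4600) = (−4200 + 9444.000)/9200 ≈ 0.5700.

δ ≈ 0.5700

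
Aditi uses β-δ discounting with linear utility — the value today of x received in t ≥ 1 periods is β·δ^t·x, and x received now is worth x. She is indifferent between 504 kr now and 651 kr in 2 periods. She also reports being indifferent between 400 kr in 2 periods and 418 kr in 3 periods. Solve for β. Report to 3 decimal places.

β ≈ 0.845

The second indifference involves only future payoffs, so β cancels: β·δ^2·400 = β·δ^3·418, giving δ = 400/418 = 0.95694.
Now use the now-vs-future pair: 504 = β·δ^2·651 gives β = 504/(0.91573·651) ≈ 0.845.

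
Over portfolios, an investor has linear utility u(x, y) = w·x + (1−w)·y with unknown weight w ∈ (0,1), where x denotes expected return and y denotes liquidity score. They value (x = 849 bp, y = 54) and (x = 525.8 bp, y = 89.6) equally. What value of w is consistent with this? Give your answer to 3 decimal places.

w = 0.099

Indifference: w·849 + (1−w)·54 = w·525.8 + (1−w)·89.6.
Collecting terms: w·323.2 = (1−w)·35.6.
Hence w = 35.6/(323.2+35.6) = 35.6/358.8 = 0.099.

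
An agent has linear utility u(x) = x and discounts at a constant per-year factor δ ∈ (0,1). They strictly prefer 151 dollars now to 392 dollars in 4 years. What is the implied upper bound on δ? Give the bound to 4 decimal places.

δ < 0.7878

Comparing present values: 151 > δ^4·392.
Hence δ^4 < 151/392 = 0.38520, and x ↦ x^(1/4) is increasing on (0,∞).
δ < 0.38520^(1/4) = 0.7878.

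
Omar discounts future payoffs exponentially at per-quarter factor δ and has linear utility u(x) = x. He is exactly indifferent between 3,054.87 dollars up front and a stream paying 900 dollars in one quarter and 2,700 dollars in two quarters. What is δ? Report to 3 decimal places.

The stream is worth 900δ + 2700δ² today, so 900δ + 2700δ² = 3054.87.
That is, 2700δ² + 900δ − 3054.87 = 0, a quadratic in δ.
By the quadratic formula (taking the positive root), δ = (−900 + √33802596.00) / 5400 ≈ 0.910.

δ ≈ 0.910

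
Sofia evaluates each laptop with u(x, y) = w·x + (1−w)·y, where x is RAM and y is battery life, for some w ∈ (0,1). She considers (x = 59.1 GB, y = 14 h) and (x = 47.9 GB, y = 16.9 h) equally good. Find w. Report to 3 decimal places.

w = 0.206

Equating utilities: w·59.1 + (1−w)·14 = w·47.9 + (1−w)·16.9.
Rearranging, 11.2·w − 2.9·(1−w) = 0.
The marginal rate of substitution is 2.9/11.2, so w = 2.9/(11.2+2.9) = 0.206.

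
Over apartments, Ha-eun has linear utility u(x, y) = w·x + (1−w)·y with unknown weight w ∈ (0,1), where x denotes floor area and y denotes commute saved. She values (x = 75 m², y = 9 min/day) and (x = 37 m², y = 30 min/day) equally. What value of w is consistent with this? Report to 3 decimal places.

Equating utilities: w·75 + (1−w)·9 = w·37 + (1−w)·30.
w·(75−37) = (1−w)·(30−9), i.e. w·38 = (1−w)·21.
The marginal rate of substitution is 21/38, so w = 21/(38+21) = 0.356.

w = 0.356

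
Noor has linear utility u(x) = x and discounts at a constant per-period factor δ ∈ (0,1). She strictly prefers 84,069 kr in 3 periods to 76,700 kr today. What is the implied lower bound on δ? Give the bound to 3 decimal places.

Under u(x) = x this choice says 76700 < δ^3·84069.
Hence δ^3 > 76700/84069 = 0.91235, and x ↦ x^(1/3) is increasing on (0,∞).
δ > 0.91235^(1/3) = 0.970.

δ > 0.970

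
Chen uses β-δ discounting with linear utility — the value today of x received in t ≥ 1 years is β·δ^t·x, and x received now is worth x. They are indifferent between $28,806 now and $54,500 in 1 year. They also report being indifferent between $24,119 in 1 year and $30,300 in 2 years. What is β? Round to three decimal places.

β ≈ 0.664

Both payoffs in the second observation are in the future, so β drops out: δ^1·24119 = δ^2·30300 ⇒ δ = 24119/30300 = 0.79601.
Substituting δ into 28806 = β·δ·54500: β = 28806/(43382.360) ≈ 0.664.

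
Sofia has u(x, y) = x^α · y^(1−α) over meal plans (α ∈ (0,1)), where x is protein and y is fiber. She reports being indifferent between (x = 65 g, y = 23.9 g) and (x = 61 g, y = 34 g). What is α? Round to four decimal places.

α ≈ 0.8473

The Cobb–Douglas utilities coincide, so 65^α·23.9^(1−α) = 61^α·34^(1−α).
Taking logs: α·ln 65 + (1−α)·ln 23.9 = α·ln 61 + (1−α)·ln 34, i.e. α·0.0635134 = (1−α)·0.3524821.
So α/(1−α) = (0.3524821)/(0.0635134) = 5.5497281, and α = 5.5497281/6.5497281 ≈ 0.8473.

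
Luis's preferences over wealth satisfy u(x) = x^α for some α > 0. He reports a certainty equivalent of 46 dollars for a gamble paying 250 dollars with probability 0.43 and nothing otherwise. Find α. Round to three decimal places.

α ≈ 0.499

The lottery's expected utility is 0.43·u(250) + 0.57·u(0) = 0.43·250^α (since u(0) = 0 for α > 0).
Equating: 46^α = 0.43·250^α, i.e. 0.1840^α = 0.43.
Take logs: α = ln 0.43 / ln(46/250) ≈ 0.49856.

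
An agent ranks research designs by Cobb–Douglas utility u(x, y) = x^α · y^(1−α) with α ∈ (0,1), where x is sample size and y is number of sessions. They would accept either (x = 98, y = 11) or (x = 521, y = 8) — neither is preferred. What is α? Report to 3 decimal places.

Indifference: 98^α · 11^(1−α) = 521^α · 8^(1−α).
Taking logs: α·ln 98 + (1−α)·ln 11 = α·ln 521 + (1−α)·ln 8, i.e. α·-1.670783 = (1−α)·-0.318454.
With A = -1.670783 and B = -0.318454: α·A = (1−α)·B, so α = B/(A+B) = -0.318454/-1.989237 ≈ 0.160.

α ≈ 0.160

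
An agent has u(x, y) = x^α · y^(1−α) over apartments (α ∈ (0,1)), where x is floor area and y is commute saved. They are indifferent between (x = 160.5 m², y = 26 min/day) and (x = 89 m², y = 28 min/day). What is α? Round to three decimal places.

The Cobb–Douglas utilities coincide, so 160.5^α·26^(1−α) = 89^α·28^(1−α).
(160.5/89)^α = (28/26)^(1−α); take logs: α·ln(160.5/89) = (1−α)·ln(28/26), i.e. α·0.589658 = (1−α)·0.074108.
So α/(1−α) = (0.074108)/(0.589658) = 0.125680, and α = 0.125680/1.125680 ≈ 0.112.

α ≈ 0.112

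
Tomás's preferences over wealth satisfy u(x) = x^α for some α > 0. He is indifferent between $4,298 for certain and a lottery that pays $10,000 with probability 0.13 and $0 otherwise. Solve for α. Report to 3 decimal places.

α ≈ 2.416

The lottery's expected utility is 0.13·u(10000) + 0.87·u(0) = 0.13·10000^α (since u(0) = 0 for α > 0).
Setting u(4298) equal to that: 4298^α = 0.13·10000^α ⇒ (4298/10000)^α = 0.13.
Taking logs: α·ln(4298/10000) = ln(0.13), so α = -2.040221 / -0.844435 ≈ 2.416.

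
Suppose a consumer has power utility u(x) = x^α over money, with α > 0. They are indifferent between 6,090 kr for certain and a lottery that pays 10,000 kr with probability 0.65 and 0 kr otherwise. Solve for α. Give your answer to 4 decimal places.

The lottery's expected utility is 0.65·u(10000) + 0.35·u(0) = 0.65·10000^α (since u(0) = 0 for α > 0).
Indifference: 6090^α = 0.65·10000^α, so (6090/10000)^α = 0.65.
Taking logs: α·ln(6090/10000) = ln(0.65), so α = -0.4307829 / -0.4959370 ≈ 0.8686.

α ≈ 0.8686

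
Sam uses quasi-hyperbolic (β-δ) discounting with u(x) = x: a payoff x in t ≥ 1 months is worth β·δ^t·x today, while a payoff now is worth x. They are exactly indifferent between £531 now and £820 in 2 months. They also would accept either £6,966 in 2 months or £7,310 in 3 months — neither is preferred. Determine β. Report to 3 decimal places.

From the later pair, β·δ^2·6966 = β·δ^3·7310; dividing through, δ = 6966/7310 = 0.95294.
The first indifference: 531 = β·δ^2·820, so β = 531/(δ^2·820) = 531/(0.90810·820) ≈ 0.713.

β ≈ 0.713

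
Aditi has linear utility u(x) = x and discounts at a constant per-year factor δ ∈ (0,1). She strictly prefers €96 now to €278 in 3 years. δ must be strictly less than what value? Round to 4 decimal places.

δ < 0.7016

Under u(x) = x this choice says 96 > δ^3·278.
Hence δ^3 < 96/278 = 0.34532, and x ↦ x^(1/3) is increasing on (0,∞).
δ < (96/278)^(1/3) ≈ 0.7016.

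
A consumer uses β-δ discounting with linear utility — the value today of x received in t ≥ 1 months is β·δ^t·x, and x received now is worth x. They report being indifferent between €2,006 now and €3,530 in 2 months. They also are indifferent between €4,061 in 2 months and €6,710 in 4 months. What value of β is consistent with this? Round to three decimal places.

Both payoffs in the second observation are in the future, so β drops out: δ^2·4061 = δ^4·6710 ⇒ δ^2 = 4061/6710 = 0.60522, so δ = 0.77796.
Now use the now-vs-future pair: 2006 = β·δ^2·3530 gives β = 2006/(0.60522·3530) ≈ 0.939.

β ≈ 0.939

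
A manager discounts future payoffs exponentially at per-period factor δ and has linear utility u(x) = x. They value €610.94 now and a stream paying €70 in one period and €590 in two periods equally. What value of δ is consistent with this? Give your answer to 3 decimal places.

Equating present values: 610.94 = 70δ + 590δ².
Rearranged: 590δ² + 70δ − 610.94 = 0.
The positive root is δ = [−70 + √(70² + 4·590·610.94)] / (2·590) = (−70 + 1202.796)/1180 ≈ 0.960.

δ ≈ 0.960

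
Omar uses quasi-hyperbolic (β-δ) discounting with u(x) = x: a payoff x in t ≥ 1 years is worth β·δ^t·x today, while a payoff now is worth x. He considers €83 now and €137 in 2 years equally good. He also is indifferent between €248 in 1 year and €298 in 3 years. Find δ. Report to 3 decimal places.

The second indifference involves only future payoffs, so β cancels: β·δ^1·248 = β·δ^3·298, giving δ^2 = 248/298 = 0.83221, so δ = 0.91226.

δ ≈ 0.912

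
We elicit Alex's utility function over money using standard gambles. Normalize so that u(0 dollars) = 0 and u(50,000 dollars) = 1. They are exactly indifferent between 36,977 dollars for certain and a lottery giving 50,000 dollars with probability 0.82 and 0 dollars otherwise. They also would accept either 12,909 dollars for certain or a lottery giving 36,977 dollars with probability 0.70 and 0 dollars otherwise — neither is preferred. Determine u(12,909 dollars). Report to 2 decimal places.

0.57

First, u(36,977 dollars) = 0.82·u(50,000 dollars) + 0.18·u(0 dollars) = 0.82.
Then u(12,909 dollars) = 0.70·u(36,977 dollars) + 0.30·u(0 dollars) = 0.70·0.82 + 0.30·0.00 = 0.5740.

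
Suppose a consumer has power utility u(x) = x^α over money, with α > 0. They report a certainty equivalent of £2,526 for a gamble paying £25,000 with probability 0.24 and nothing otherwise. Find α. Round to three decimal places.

Since u(0) = 0, the lottery's EU is 0.24·25000^α.
Equating: 2526^α = 0.24·25000^α, i.e. 0.1010^α = 0.24.
α = ln(0.24) / ln(2526/25000) = -1.427116/-2.292239 ≈ 0.623.

α ≈ 0.623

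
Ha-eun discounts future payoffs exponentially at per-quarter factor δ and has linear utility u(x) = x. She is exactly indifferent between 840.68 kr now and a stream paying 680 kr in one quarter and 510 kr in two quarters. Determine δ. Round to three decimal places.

The stream is worth 680δ + 510δ² today, so 680δ + 510δ² = 840.68.
Rearranged: 510δ² + 680δ − 840.68 = 0.
The positive root is δ = [−680 + √(680² + 4·510·840.68)] / (2·510) = (−680 + 1475.597)/1020 ≈ 0.780.

δ ≈ 0.780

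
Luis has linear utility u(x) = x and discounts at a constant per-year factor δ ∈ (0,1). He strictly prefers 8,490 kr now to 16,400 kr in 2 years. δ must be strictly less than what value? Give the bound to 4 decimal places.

Comparing present values: 8490 > δ^2·16400.
So δ^2 < 8490/16400 = 0.51768; taking the square root of both positive sides preserves the inequality.
δ < 0.51768^(1/2) = 0.7195.

δ < 0.7195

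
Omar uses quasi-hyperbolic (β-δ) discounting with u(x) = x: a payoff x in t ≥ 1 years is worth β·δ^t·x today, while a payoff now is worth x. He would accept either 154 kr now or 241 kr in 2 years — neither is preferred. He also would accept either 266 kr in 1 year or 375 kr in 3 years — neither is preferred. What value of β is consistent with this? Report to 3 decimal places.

β ≈ 0.901

Both payoffs in the second observation are in the future, so β drops out: δ^1·266 = δ^3·375 ⇒ δ^2 = 266/375 = 0.70933, so δ = 0.84222.
Now use the now-vs-future pair: 154 = β·δ^2·241 gives β = 154/(0.70933·241) ≈ 0.901.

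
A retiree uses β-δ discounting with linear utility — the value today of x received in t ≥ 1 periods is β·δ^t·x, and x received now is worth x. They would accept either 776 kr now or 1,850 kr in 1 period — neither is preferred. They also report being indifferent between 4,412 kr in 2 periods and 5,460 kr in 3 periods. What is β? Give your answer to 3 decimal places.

β ≈ 0.519

The second indifference involves only future payoffs, so β cancels: β·δ^2·4412 = β·δ^3·5460, giving δ = 4412/5460 = 0.80806.
Substituting δ into 776 = β·δ·1850: β = 776/(1494.908) ≈ 0.519.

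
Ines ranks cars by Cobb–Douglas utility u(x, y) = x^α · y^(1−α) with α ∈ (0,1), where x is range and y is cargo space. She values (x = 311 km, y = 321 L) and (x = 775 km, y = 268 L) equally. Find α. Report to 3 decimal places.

α ≈ 0.165

Set the two utilities equal: 311^α·321^(1−α) = 775^α·268^(1−α).
Rearrange to (311/775)^α = (268/321)^(1−α) and take logs: α·-0.913070 = (1−α)·-0.180454.
With A = -0.913070 and B = -0.180454: α·A = (1−α)·B, so α = B/(A+B) = -0.180454/-1.093524 ≈ 0.165.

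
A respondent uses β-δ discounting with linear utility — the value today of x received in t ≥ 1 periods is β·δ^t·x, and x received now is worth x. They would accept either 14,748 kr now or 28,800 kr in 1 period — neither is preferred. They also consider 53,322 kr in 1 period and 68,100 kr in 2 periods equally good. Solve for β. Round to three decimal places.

From the later pair, β·δ^1·53322 = β·δ^2·68100; dividing through, δ = 53322/68100 = 0.78300.
Now use the now-vs-future pair: 14748 = β·δ·28800 gives β = 14748/(0.78300·28800) ≈ 0.654.

β ≈ 0.654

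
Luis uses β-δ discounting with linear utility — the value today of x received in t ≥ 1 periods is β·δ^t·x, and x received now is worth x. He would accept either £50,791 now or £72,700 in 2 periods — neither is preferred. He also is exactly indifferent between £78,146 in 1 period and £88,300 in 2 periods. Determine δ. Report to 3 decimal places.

The second indifference involves only future payoffs, so β cancels: β·δ^1·78146 = β·δ^2·88300, giving δ = 78146/88300 = 0.88501.

δ ≈ 0.885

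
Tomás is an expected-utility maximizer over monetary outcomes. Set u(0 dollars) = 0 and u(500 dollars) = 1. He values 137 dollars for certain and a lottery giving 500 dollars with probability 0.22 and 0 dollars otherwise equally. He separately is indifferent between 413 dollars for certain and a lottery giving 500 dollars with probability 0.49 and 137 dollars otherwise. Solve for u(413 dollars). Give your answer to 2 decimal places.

From the first indifference, u(137 dollars) = 0.22·u(500 dollars) + 0.78·u(0 dollars) = 0.22·1 + 0.78·0 = 0.22.
The second indifference gives u(413 dollars) = 0.49·u(500 dollars) + 0.51·u(137 dollars) = 0.49·1.00 + 0.51·0.22 = 0.6022.

0.60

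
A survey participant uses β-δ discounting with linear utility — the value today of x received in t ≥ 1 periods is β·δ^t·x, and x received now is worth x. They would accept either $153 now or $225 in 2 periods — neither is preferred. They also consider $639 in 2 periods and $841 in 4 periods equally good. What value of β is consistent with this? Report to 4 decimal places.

β ≈ 0.8950

From the later pair, β·δ^2·639 = β·δ^4·841; dividing through, δ^2 = 639/841 = 0.75981, so δ = 0.87167.
Substituting δ into 153 = β·δ^2·225: β = 153/(170.957) ≈ 0.8950.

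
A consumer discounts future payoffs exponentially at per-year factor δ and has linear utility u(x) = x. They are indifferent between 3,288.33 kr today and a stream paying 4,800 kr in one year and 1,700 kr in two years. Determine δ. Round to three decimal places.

δ ≈ 0.570

The stream is worth 4800δ + 1700δ² today, so 4800δ + 1700δ² = 3288.33.
Rearranged: 1700δ² + 4800δ − 3288.33 = 0.
The positive root is δ = [−4800 + √(4800² + 4·1700·3288.33)] / (2·1700) = (−4800 + 6738.000)/3400 ≈ 0.570.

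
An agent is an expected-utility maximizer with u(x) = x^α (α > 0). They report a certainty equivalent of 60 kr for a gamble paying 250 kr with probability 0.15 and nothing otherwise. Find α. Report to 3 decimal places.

α ≈ 1.329

The lottery's expected utility is 0.15·u(250) + 0.85·u(0) = 0.15·250^α (since u(0) = 0 for α > 0).
Setting u(60) equal to that: 60^α = 0.15·250^α ⇒ (60/250)^α = 0.15.
Take logs: α = ln 0.15 / ln(60/250) ≈ 1.32934.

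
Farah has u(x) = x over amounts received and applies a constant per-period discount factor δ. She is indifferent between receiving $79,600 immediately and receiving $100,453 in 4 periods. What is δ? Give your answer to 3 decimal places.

δ ≈ 0.943

Indifference means u(79600) = δ^4 · u(100453), so δ^4 = u(79600)/u(100453).
With u(x) = x: δ^4 = 79600/100453 = 0.79241.
Hence δ = (0.79241)^(1/4) = 0.94349.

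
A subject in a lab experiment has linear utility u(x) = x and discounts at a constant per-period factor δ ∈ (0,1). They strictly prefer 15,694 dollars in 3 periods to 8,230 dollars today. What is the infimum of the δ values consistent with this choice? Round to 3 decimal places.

Under u(x) = x this choice says 8230 < δ^3·15694.
So δ^3 > 8230/15694 = 0.52440; taking the cube root of both positive sides preserves the inequality.
δ > (8230/15694)^(1/3) ≈ 0.806.

δ > 0.806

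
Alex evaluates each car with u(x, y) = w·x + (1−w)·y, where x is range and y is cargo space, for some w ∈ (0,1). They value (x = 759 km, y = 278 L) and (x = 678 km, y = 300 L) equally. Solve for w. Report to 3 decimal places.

Equating utilities: w·759 + (1−w)·278 = w·678 + (1−w)·300.
Collecting terms: w·81 = (1−w)·22.
The marginal rate of substitution is 22/81, so w = 22/(81+22) = 0.214.

w = 0.214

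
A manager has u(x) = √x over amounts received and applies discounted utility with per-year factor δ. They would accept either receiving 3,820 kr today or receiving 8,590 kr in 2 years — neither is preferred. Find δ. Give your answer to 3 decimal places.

The payoff in 2 years is discounted by δ^2, so u(3820) = δ^2·u(8590) and δ^2 = u(3820)/u(8590).
Since u(x) = √x, δ^2 = √(3820/8590) = 0.66686.
Hence δ = (0.66686)^(1/2) = 0.81662.

δ ≈ 0.817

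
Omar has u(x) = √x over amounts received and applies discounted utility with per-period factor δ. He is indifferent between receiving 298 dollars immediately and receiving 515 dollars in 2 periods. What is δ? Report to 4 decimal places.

Indifference means u(298) = δ^2 · u(515), so δ^2 = u(298)/u(515).
Since u(x) = √x, δ^2 = √(298/515) = 0.76068.
Taking the square root: δ = 0.76068^(1/2) ≈ 0.8722.

δ ≈ 0.8722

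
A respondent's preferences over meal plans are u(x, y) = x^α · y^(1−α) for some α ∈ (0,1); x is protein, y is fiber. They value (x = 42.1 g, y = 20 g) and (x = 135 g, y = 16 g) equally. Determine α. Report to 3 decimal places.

α ≈ 0.161

The Cobb–Douglas utilities coincide, so 42.1^α·20^(1−α) = 135^α·16^(1−α).
(42.1/135)^α = (16/20)^(1−α); take logs: α·ln(42.1/135) = (1−α)·ln(16/20), i.e. α·-1.165227 = (1−α)·-0.223144.
With A = -1.165227 and B = -0.223144: α·A = (1−α)·B, so α = B/(A+B) = -0.223144/-1.388371 ≈ 0.161.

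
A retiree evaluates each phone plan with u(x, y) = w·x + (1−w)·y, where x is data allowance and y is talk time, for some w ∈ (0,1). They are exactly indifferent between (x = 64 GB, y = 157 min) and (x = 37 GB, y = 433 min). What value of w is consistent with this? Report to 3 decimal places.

Equating utilities: w·64 + (1−w)·157 = w·37 + (1−w)·433.
Rearranging, 27·w − 276·(1−w) = 0.
The marginal rate of substitution is 276/27, so w = 276/(27+276) = 0.911.

w = 0.911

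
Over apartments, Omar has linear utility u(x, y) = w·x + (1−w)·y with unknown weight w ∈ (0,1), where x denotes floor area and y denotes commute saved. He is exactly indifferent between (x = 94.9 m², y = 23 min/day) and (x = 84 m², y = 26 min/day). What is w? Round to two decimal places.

Indifference: w·94.9 + (1−w)·23 = w·84 + (1−w)·26.
Collecting terms: w·10.9 = (1−w)·3.
So w/(1−w) = 3/10.9 = 0.2752, giving w = 3/(10.9+3) = 0.22.

w = 0.22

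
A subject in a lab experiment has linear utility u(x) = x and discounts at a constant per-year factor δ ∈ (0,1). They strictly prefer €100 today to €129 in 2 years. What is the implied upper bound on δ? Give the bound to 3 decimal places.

δ < 0.880

The preference means 100 > δ^2·129.
Hence δ^2 < 100/129 = 0.77519, and x ↦ x^(1/2) is increasing on (0,∞).
δ < 0.77519^(1/2) = 0.880.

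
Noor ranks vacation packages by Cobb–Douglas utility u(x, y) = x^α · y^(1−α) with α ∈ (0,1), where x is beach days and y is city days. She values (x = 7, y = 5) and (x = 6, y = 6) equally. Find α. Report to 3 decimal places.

Set the two utilities equal: 7^α·5^(1−α) = 6^α·6^(1−α).
Taking logs: α·ln 7 + (1−α)·ln 5 = α·ln 6 + (1−α)·ln 6, i.e. α·0.154151 = (1−α)·0.182322.
Thus α·(0.336473) = 0.182322, so α = 0.182322/0.336473 ≈ 0.542.

α ≈ 0.542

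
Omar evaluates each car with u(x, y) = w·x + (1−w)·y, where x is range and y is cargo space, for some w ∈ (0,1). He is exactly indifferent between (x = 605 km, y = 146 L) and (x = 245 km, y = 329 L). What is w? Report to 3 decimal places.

u(605,146) = u(245,329) means w·605 + (1−w)·146 = w·245 + (1−w)·329.
Collecting terms: w·360 = (1−w)·183.
So w/(1−w) = 183/360 = 0.5083, giving w = 183/(360+183) = 0.337.

w = 0.337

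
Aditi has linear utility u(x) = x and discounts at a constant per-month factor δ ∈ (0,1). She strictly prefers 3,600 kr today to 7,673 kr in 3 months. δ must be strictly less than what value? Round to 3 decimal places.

δ < 0.777

Comparing present values: 3600 > δ^3·7673.
Dividing by 7673: δ^3 < 0.46918. Both sides are positive, so the cube root keeps the direction.
δ < 0.46918^(1/3) = 0.777.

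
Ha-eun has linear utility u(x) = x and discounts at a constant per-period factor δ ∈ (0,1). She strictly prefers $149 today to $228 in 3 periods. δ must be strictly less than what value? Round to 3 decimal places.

Under u(x) = x this choice says 149 > δ^3·228.
Dividing by 228: δ^3 < 0.65351. Both sides are positive, so the cube root keeps the direction.
δ < (149/228)^(1/3) ≈ 0.868.

δ < 0.868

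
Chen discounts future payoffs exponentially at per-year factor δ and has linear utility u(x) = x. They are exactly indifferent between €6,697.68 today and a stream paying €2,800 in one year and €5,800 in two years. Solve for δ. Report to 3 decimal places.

δ ≈ 0.860

The stream is worth 2800δ + 5800δ² today, so 2800δ + 5800δ² = 6697.68.
That is, 5800δ² + 2800δ − 6697.68 = 0, a quadratic in δ.
The positive root is δ = [−2800 + √(2800² + 4·5800·6697.68)] / (2·5800) = (−2800 + 12776.000)/11600 ≈ 0.860.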